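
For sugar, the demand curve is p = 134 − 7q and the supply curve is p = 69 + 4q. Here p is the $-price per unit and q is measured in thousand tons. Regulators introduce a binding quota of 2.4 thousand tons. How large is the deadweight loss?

Competitive equilibrium: 134 − 7q = 69 + 4q → q* = 5.9091, p* = 92.6364.
At q = 2.4: demand price = 134 − 7·2.4 = 117.2; supply price = 69 + 4·2.4 = 78.6.
Δq = 5.9091 − 2.4 = 3.5091; wedge = 117.2 − 78.6 = 38.6.
Welfare loss = ½ × 3.5091 × 38.6 = $67.73 thousand.

$67.73 thousand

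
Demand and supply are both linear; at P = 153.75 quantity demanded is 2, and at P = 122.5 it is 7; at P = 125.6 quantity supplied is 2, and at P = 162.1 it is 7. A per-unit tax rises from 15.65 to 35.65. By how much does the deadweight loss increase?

Demand slope = (122.5 − 153.75)/(7 − 2) = −6.25, so P = 166.25 − 6.25Q.
Supply slope = (162.1 − 125.6)/(7 − 2) = 7.3, so P = 111 + 7.3Q.
Competitive equilibrium: 166.25 − 6.25Q = 111 + 7.3Q → Q* = 4.0775, P* = 140.7657.
For a per-unit tax t: ΔQ = t/13.55, so DWL = ½·t·(t/13.55) = t²/27.1.
At t = 15.65: DWL = 9.038. At t = 35.65: DWL = 46.898.
Increase = 46.898 − 9.038 = 37.86.

37.86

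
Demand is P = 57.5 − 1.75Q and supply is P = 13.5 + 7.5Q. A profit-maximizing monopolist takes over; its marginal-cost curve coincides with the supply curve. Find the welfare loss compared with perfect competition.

Competitive equilibrium: 57.5 − 1.75Q = 13.5 + 7.5Q → Q* = 4.7568, P* = 49.1757.
Marginal revenue: MR = 57.5 − 3.5Q. Set MR = MC: 57.5 − 3.5Q = 13.5 + 7.5Q → Q_m = 4.
Price P_m = 57.5 − 1.75·4 = 50.5; MC(Q_m) = 13.5 + 7.5·4 = 43.5.
Competitive Q* = 4.7568, so ΔQ = 0.7568; wedge = 50.5 − 43.5 = 7.
Welfare loss = ½ × 0.7568 × 7 = 2.65.

2.65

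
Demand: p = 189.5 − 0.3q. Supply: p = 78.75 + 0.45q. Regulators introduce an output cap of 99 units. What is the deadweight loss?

Competitive equilibrium: 189.5 − 0.3q = 78.75 + 0.45q → q* = 147.6667, p* = 145.2.
At q = 99: demand price = 189.5 − 0.3·99 = 159.8; supply price = 78.75 + 0.45·99 = 123.3.
Δq = 147.6667 − 99 = 48.6667; wedge = 159.8 − 123.3 = 36.5.
DWL = ½ × 48.6667 × 36.5 = 888.17.

888.17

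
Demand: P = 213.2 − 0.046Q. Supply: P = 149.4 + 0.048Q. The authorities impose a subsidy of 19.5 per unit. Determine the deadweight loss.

Competitive equilibrium: 213.2 − 0.046Q = 149.4 + 0.048Q → Q* = 678.7234, P* = 181.9787.
The subsidy lowers effective supply by 19.5: P = 129.9 + 0.048Q.
New quantity: 213.2 − 0.046Q = 129.9 + 0.048Q → Q' = 886.1702.
Overproduction ΔQ = 886.1702 − 678.7234 = 207.4468; wedge = subsidy = 19.5.
Deadweight loss = ½ × 207.4468 × 19.5 = 2022.61.

2022.61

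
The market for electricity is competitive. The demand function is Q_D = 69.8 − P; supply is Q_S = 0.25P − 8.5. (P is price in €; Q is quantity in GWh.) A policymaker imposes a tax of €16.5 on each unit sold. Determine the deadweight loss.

€27.225

In inverse form: demand P = 69.8 − Q, supply P = 34 + 4Q.
Competitive equilibrium: 69.8 − Q = 34 + 4Q → Q* = 7.16, P* = 62.64.
With the tax, the buyer price exceeds the seller price by 16.5: (69.8 − Q) − (34 + 4Q) = 16.5 → Q' = 3.86.
ΔQ = 7.16 − 3.86 = 3.3; the wedge equals the tax, 16.5.
Welfare loss = ½ × 3.3 × 16.5 = €27.225.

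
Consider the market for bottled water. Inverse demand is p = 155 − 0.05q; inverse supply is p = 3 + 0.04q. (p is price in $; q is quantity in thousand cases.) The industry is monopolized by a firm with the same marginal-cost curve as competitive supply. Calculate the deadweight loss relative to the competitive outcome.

$16371.88 thousand

Competitive equilibrium: 155 − 0.05q = 3 + 0.04q → q* = 1688.8889, p* = 70.5556.
Marginal revenue: MR = 155 − 0.1q. Set MR = MC: 155 − 0.1q = 3 + 0.04q → q_m = 1085.7143.
Price p_m = 155 − 0.05·1085.7143 = 100.7143; MC(q_m) = 3 + 0.04·1085.7143 = 46.4286.
Competitive q* = 1688.8889, so Δq = 603.1746; wedge = 100.7143 − 46.4286 = 54.2857.
Deadweight loss = ½ × 603.1746 × 54.2857 = $16371.88 thousand.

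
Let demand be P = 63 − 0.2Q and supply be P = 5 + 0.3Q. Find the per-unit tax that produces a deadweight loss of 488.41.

22.1

Competitive equilibrium: 63 − 0.2Q = 5 + 0.3Q → Q* = 116, P* = 39.8.
A tax t gives ΔQ = t/0.5 and wedge t, so DWL = t²/1.
t²/1 = 488.41 → t² = 488.41 → t = 22.1.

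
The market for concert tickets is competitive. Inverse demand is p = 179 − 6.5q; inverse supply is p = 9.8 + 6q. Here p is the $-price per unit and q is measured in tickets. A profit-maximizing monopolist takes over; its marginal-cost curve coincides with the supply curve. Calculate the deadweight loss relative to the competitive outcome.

$134.02

Competitive equilibrium: 179 − 6.5q = 9.8 + 6q → q* = 13.536, p* = 91.016.
Marginal revenue: MR = 179 − 13q. Set MR = MC: 179 − 13q = 9.8 + 6q → q_m = 8.9053.
Price p_m = 179 − 6.5·8.9053 = 121.1156; MC(q_m) = 9.8 + 6·8.9053 = 63.2318.
Competitive q* = 13.536, so Δq = 4.6307; wedge = 121.1156 − 63.2318 = 57.8838.
Welfare loss = ½ × 4.6307 × 57.8838 = $134.02.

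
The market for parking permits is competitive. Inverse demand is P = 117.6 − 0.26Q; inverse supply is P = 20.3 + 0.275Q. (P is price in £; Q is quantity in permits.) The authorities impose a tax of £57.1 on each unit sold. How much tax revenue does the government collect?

£4290.50

Competitive equilibrium: 117.6 − 0.26Q = 20.3 + 0.275Q → Q* = 181.86916, P* = 70.31402.
With the tax, the buyer price exceeds the seller price by 57.1: (117.6 − 0.26Q) − (20.3 + 0.275Q) = 57.1 → Q' = 75.14019.
Tax revenue = 57.1 × 75.14019 = £4290.50.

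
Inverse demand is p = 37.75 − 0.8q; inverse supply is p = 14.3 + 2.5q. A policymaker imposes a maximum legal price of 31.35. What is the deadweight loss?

0.14

Competitive equilibrium: 37.75 − 0.8q = 14.3 + 2.5q → q* = 7.1061, p* = 32.0652.
At the ceiling p = 31.35, quantity supplied = (31.35 − 14.3)/2.5 = 6.82.
Willingness to pay at q' = 6.82: 37.75 − 0.8·6.82 = 32.294.
Δq = 7.1061 − 6.82 = 0.2861; wedge = 32.294 − 31.35 = 0.944.
DWL = ½ × 0.2861 × 0.944 = 0.14.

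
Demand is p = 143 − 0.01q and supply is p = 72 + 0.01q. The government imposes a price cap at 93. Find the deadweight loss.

21025

Competitive equilibrium: 143 − 0.01q = 72 + 0.01q → q* = 3550, p* = 107.5.
At the ceiling p = 93, quantity supplied = (93 − 72)/0.01 = 2100.
Willingness to pay at q' = 2100: 143 − 0.01·2100 = 122.
Δq = 3550 − 2100 = 1450; wedge = 122 − 93 = 29.
Deadweight loss = ½ × 1450 × 29 = 21025.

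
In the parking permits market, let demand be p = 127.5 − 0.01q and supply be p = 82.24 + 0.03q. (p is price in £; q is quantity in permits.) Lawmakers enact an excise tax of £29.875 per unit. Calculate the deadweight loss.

Competitive equilibrium: 127.5 − 0.01q = 82.24 + 0.03q → q* = 1131.5, p* = 116.185.
With the tax, the buyer price exceeds the seller price by 29.875: (127.5 − 0.01q) − (82.24 + 0.03q) = 29.875 → q' = 384.625.
Δq = 1131.5 − 384.625 = 746.875; the wedge equals the tax, 29.875.
Deadweight loss = ½ × 746.875 × 29.875 = £11156.45.

£11156.45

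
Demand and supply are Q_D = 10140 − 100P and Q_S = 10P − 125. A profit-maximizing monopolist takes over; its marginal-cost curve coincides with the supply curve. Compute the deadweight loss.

249.47

In inverse form: demand P = 101.4 − 0.01Q, supply P = 12.5 + 0.1Q.
Competitive equilibrium: 101.4 − 0.01Q = 12.5 + 0.1Q → Q* = 808.1818, P* = 93.3182.
Marginal revenue: MR = 101.4 − 0.02Q. Set MR = MC: 101.4 − 0.02Q = 12.5 + 0.1Q → Q_m = 740.8333.
Price P_m = 101.4 − 0.01·740.8333 = 93.9917; MC(Q_m) = 12.5 + 0.1·740.8333 = 86.5833.
Competitive Q* = 808.1818, so ΔQ = 67.3485; wedge = 93.9917 − 86.5833 = 7.4084.
DWL = ½ × 67.3485 × 7.4084 = 249.47.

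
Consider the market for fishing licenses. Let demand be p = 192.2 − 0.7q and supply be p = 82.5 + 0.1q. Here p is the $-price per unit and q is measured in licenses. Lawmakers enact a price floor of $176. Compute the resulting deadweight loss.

Competitive equilibrium: 192.2 − 0.7q = 82.5 + 0.1q → q* = 137.125, p* = 96.2125.
At the floor p = 176, quantity demanded = (192.2 − 176)/0.7 = 23.1429.
Sellers' marginal cost at q' = 23.1429: 82.5 + 0.1·23.1429 = 84.8143.
Δq = 137.125 − 23.1429 = 113.9821; wedge = 176 − 84.8143 = 91.1857.
Deadweight loss = ½ × 113.9821 × 91.1857 = $5196.77.

$5196.77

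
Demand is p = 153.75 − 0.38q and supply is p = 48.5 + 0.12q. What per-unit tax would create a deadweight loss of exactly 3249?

57

Competitive equilibrium: 153.75 − 0.38q = 48.5 + 0.12q → q* = 210.5, p* = 73.76.
A tax t gives Δq = t/0.5 and wedge t, so DWL = t²/1.
t²/1 = 3249 → t² = 3249 → t = 57.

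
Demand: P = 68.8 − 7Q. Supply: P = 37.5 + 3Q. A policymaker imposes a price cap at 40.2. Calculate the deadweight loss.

Competitive equilibrium: 68.8 − 7Q = 37.5 + 3Q → Q* = 3.13, P* = 46.89.
At the ceiling P = 40.2, quantity supplied = (40.2 − 37.5)/3 = 0.9.
Willingness to pay at Q' = 0.9: 68.8 − 7·0.9 = 62.5.
ΔQ = 3.13 − 0.9 = 2.23; wedge = 62.5 − 40.2 = 22.3.
The triangle = ½ × 2.23 × 22.3 = 24.86.

24.86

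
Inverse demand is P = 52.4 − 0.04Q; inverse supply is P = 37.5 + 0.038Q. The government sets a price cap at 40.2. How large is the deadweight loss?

Competitive equilibrium: 52.4 − 0.04Q = 37.5 + 0.038Q → Q* = 191.0256, P* = 44.759.
At the ceiling P = 40.2, quantity supplied = (40.2 − 37.5)/0.038 = 71.0526.
Willingness to pay at Q' = 71.0526: 52.4 − 0.04·71.0526 = 49.5579.
ΔQ = 191.0256 − 71.0526 = 119.973; wedge = 49.5579 − 40.2 = 9.3579.
Deadweight loss = ½ × 119.973 × 9.3579 = 561.35.

561.35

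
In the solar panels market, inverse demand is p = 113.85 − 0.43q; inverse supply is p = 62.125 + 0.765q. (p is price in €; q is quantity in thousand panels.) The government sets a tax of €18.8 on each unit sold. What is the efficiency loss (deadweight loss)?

Competitive equilibrium: 113.85 − 0.43q = 62.125 + 0.765q → q* = 43.2845, p* = 95.2377.
With the tax, the buyer price exceeds the seller price by 18.8: (113.85 − 0.43q) − (62.125 + 0.765q) = 18.8 → q' = 27.5523.
Δq = 43.2845 − 27.5523 = 15.7322; the wedge equals the tax, 18.8.
DWL = ½ × 15.7322 × 18.8 = €147.88 thousand.

€147.88 thousand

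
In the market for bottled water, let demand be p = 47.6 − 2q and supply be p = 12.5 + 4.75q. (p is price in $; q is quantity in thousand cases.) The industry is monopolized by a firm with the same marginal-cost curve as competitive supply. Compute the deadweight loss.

$4.77 thousand

Competitive equilibrium: 47.6 − 2q = 12.5 + 4.75q → q* = 5.2, p* = 37.2.
Marginal revenue: MR = 47.6 − 4q. Set MR = MC: 47.6 − 4q = 12.5 + 4.75q → q_m = 4.0114.
Price p_m = 47.6 − 2·4.0114 = 39.5772; MC(q_m) = 12.5 + 4.75·4.0114 = 31.5542.
Competitive q* = 5.2, so Δq = 1.1886; wedge = 39.5772 − 31.5542 = 8.023.
DWL = ½ × 1.1886 × 8.023 = $4.77 thousand.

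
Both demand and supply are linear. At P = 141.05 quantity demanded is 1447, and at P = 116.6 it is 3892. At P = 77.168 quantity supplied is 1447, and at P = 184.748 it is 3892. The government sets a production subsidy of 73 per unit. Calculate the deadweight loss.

Demand slope = (116.6 − 141.05)/(3892 − 1447) = −0.01, so P = 155.52 − 0.01Q.
Supply slope = (184.748 − 77.168)/(3892 − 1447) = 0.044, so P = 13.5 + 0.044Q.
Competitive equilibrium: 155.52 − 0.01Q = 13.5 + 0.044Q → Q* = 2630, P* = 129.22.
The subsidy lowers effective supply by 73: P = 0.044Q − 59.5.
New quantity: 155.52 − 0.01Q = 0.044Q − 59.5 → Q' = 3981.8519.
Overproduction ΔQ = 3981.8519 − 2630 = 1351.8519; wedge = subsidy = 73.
The triangle = ½ × 1351.8519 × 73 = 49342.59.

49342.59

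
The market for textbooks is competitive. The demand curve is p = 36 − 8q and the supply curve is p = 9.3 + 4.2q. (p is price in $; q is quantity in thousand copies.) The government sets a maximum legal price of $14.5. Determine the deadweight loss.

$5.51 thousand

Competitive equilibrium: 36 − 8q = 9.3 + 4.2q → q* = 2.1885, p* = 18.4918.
At the ceiling p = 14.5, quantity supplied = (14.5 − 9.3)/4.2 = 1.2381.
Willingness to pay at q' = 1.2381: 36 − 8·1.2381 = 26.0952.
Δq = 2.1885 − 1.2381 = 0.9504; wedge = 26.0952 − 14.5 = 11.5952.
Deadweight loss = ½ × 0.9504 × 11.5952 = $5.51 thousand.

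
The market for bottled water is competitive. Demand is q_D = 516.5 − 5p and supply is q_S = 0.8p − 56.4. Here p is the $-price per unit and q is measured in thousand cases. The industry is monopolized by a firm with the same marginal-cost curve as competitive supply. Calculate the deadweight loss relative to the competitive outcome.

$5.45 thousand

In inverse form: demand p = 103.3 − 0.2q, supply p = 70.5 + 1.25q.
Competitive equilibrium: 103.3 − 0.2q = 70.5 + 1.25q → q* = 22.6207, p* = 98.7759.
Marginal revenue: MR = 103.3 − 0.4q. Set MR = MC: 103.3 − 0.4q = 70.5 + 1.25q → q_m = 19.8788.
Price p_m = 103.3 − 0.2·19.8788 = 99.3242; MC(q_m) = 70.5 + 1.25·19.8788 = 95.3485.
Competitive q* = 22.6207, so Δq = 2.7419; wedge = 99.3242 − 95.3485 = 3.9757.
Welfare loss = ½ × 2.7419 × 3.9757 = $5.45 thousand.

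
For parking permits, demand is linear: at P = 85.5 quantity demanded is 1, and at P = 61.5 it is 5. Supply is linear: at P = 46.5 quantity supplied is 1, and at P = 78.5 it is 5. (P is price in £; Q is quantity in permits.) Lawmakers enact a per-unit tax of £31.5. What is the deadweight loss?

£35.44

Demand slope = (61.5 − 85.5)/(5 − 1) = −6, so P = 91.5 − 6Q.
Supply slope = (78.5 − 46.5)/(5 − 1) = 8, so P = 38.5 + 8Q.
Competitive equilibrium: 91.5 − 6Q = 38.5 + 8Q → Q* = 3.7857, P* = 68.7857.
With the tax, the buyer price exceeds the seller price by 31.5: (91.5 − 6Q) − (38.5 + 8Q) = 31.5 → Q' = 1.5357.
ΔQ = 3.7857 − 1.5357 = 2.25; the wedge equals the tax, 31.5.
The triangle = ½ × 2.25 × 31.5 = £35.44.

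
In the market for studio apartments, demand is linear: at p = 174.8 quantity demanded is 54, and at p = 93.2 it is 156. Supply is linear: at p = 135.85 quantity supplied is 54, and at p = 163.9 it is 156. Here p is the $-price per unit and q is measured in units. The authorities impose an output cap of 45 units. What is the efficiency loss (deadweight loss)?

$1099.72

Demand slope = (93.2 − 174.8)/(156 − 54) = −0.8, so p = 218 − 0.8q.
Supply slope = (163.9 − 135.85)/(156 − 54) = 0.275, so p = 121 + 0.275q.
Competitive equilibrium: 218 − 0.8q = 121 + 0.275q → q* = 90.2326, p* = 145.814.
At q = 45: demand price = 218 − 0.8·45 = 182; supply price = 121 + 0.275·45 = 133.375.
Δq = 90.2326 − 45 = 45.2326; wedge = 182 − 133.375 = 48.625.
Welfare loss = ½ × 45.2326 × 48.625 = $1099.72.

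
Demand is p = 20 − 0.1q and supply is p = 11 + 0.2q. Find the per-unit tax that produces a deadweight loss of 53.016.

Competitive equilibrium: 20 − 0.1q = 11 + 0.2q → q* = 30, p* = 17.
A tax t gives Δq = t/0.3 and wedge t, so DWL = t²/0.6.
t²/0.6 = 53.016 → t² = 31.8096 → t = 5.64.

5.64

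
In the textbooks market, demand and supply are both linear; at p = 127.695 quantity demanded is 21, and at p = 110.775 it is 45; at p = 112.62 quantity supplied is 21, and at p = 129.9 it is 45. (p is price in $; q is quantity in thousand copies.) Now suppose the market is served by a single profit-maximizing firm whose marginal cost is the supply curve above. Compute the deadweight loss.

Demand slope = (110.775 − 127.695)/(45 − 21) = −0.705, so p = 142.5 − 0.705q.
Supply slope = (129.9 − 112.62)/(45 − 21) = 0.72, so p = 97.5 + 0.72q.
Competitive equilibrium: 142.5 − 0.705q = 97.5 + 0.72q → q* = 31.5789, p* = 120.2368.
Marginal revenue: MR = 142.5 − 1.41q. Set MR = MC: 142.5 − 1.41q = 97.5 + 0.72q → q_m = 21.1268.
Price p_m = 142.5 − 0.705·21.1268 = 127.6056; MC(q_m) = 97.5 + 0.72·21.1268 = 112.7113.
Competitive q* = 31.5789, so Δq = 10.4521; wedge = 127.6056 − 112.7113 = 14.8943.
Welfare loss = ½ × 10.4521 × 14.8943 = $77.84 thousand.

$77.84 thousand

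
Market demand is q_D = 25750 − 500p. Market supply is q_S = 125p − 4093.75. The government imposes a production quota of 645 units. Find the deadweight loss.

7564.50

In inverse form: demand p = 51.5 − 0.002q, supply p = 32.75 + 0.008q.
Competitive equilibrium: 51.5 − 0.002q = 32.75 + 0.008q → q* = 1875, p* = 47.75.
At q = 645: demand price = 51.5 − 0.002·645 = 50.21; supply price = 32.75 + 0.008·645 = 37.91.
Δq = 1875 − 645 = 1230; wedge = 50.21 − 37.91 = 12.3.
DWL = ½ × 1230 × 12.3 = 7564.50.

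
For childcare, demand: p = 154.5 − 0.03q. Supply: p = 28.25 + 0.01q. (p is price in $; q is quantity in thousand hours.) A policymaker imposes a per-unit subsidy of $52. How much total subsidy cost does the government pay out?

$231725 thousand

Competitive equilibrium: 154.5 − 0.03q = 28.25 + 0.01q → q* = 3156.25, p* = 59.8125.
The subsidy lowers effective supply by 52: p = 0.01q − 23.75.
New quantity: 154.5 − 0.03q = 0.01q − 23.75 → q' = 4456.25.
Total subsidy cost = 52 × 4456.25 = $231725 thousand.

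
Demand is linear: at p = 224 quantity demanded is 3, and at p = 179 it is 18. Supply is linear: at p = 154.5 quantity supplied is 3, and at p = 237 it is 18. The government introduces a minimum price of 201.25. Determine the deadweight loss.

1.50

Demand slope = (179 − 224)/(18 − 3) = −3, so p = 233 − 3q.
Supply slope = (237 − 154.5)/(18 − 3) = 5.5, so p = 138 + 5.5q.
Competitive equilibrium: 233 − 3q = 138 + 5.5q → q* = 11.1765, p* = 199.4706.
At the floor p = 201.25, quantity demanded = (233 − 201.25)/3 = 10.5833.
Sellers' marginal cost at q' = 10.5833: 138 + 5.5·10.5833 = 196.2082.
Δq = 11.1765 − 10.5833 = 0.5932; wedge = 201.25 − 196.2082 = 5.0418.
DWL = ½ × 0.5932 × 5.0418 = 1.50.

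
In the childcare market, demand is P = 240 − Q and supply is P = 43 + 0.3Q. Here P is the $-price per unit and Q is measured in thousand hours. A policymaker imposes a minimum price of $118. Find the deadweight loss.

$567.14 thousand

Competitive equilibrium: 240 − Q = 43 + 0.3Q → Q* = 151.5385, P* = 88.4615.
At the floor P = 118, quantity demanded = (240 − 118)/1 = 122.
Sellers' marginal cost at Q' = 122: 43 + 0.3·122 = 79.6.
ΔQ = 151.5385 − 122 = 29.5385; wedge = 118 − 79.6 = 38.4.
Deadweight loss = ½ × 29.5385 × 38.4 = $567.14 thousand.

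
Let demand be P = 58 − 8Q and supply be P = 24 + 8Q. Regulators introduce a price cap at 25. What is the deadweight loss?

32

Competitive equilibrium: 58 − 8Q = 24 + 8Q → Q* = 2.125, P* = 41.
At the ceiling P = 25, quantity supplied = (25 − 24)/8 = 0.125.
Willingness to pay at Q' = 0.125: 58 − 8·0.125 = 57.
ΔQ = 2.125 − 0.125 = 2; wedge = 57 − 25 = 32.
The triangle = ½ × 2 × 32 = 32.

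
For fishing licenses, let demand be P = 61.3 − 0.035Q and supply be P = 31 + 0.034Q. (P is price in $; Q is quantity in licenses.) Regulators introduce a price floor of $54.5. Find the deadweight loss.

Competitive equilibrium: 61.3 − 0.035Q = 31 + 0.034Q → Q* = 439.1304, P* = 45.9304.
At the floor P = 54.5, quantity demanded = (61.3 − 54.5)/0.035 = 194.2857.
Sellers' marginal cost at Q' = 194.2857: 31 + 0.034·194.2857 = 37.6057.
ΔQ = 439.1304 − 194.2857 = 244.8447; wedge = 54.5 − 37.6057 = 16.8943.
The triangle = ½ × 244.8447 × 16.8943 = $2068.24.

$2068.24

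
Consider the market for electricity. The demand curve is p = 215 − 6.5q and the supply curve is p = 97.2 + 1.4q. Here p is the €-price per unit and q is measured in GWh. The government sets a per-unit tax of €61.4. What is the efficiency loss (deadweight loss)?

€238.61

Competitive equilibrium: 215 − 6.5q = 97.2 + 1.4q → q* = 14.9114, p* = 118.0759.
With the tax, the buyer price exceeds the seller price by 61.4: (215 − 6.5q) − (97.2 + 1.4q) = 61.4 → q' = 7.1392.
Δq = 14.9114 − 7.1392 = 7.7722; the wedge equals the tax, 61.4.
Welfare loss = ½ × 7.7722 × 61.4 = €238.61.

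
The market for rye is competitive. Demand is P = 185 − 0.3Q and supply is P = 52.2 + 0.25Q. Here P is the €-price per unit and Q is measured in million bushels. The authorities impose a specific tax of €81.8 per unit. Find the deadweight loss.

€6082.95 million

Competitive equilibrium: 185 − 0.3Q = 52.2 + 0.25Q → Q* = 241.45455, P* = 112.56364.
With the tax, the buyer price exceeds the seller price by 81.8: (185 − 0.3Q) − (52.2 + 0.25Q) = 81.8 → Q' = 92.72727.
ΔQ = 241.45455 − 92.72727 = 148.72728; the wedge equals the tax, 81.8.
Deadweight loss = ½ × 148.72728 × 81.8 = €6082.95 million.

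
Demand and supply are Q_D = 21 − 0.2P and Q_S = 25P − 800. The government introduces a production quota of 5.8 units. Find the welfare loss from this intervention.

190.04

In inverse form: demand P = 105 − 5Q, supply P = 32 + 0.04Q.
Competitive equilibrium: 105 − 5Q = 32 + 0.04Q → Q* = 14.4841, P* = 32.5794.
At Q = 5.8: demand price = 105 − 5·5.8 = 76; supply price = 32 + 0.04·5.8 = 32.232.
ΔQ = 14.4841 − 5.8 = 8.6841; wedge = 76 − 32.232 = 43.768.
The triangle = ½ × 8.6841 × 43.768 = 190.04.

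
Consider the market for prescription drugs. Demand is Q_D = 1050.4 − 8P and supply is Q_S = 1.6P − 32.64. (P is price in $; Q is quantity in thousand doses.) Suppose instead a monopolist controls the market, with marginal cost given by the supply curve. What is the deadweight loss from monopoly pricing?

In inverse form: demand P = 131.3 − 0.125Q, supply P = 20.4 + 0.625Q.
Competitive equilibrium: 131.3 − 0.125Q = 20.4 + 0.625Q → Q* = 147.8667, P* = 112.8167.
Marginal revenue: MR = 131.3 − 0.25Q. Set MR = MC: 131.3 − 0.25Q = 20.4 + 0.625Q → Q_m = 126.7429.
Price P_m = 131.3 − 0.125·126.7429 = 115.4571; MC(Q_m) = 20.4 + 0.625·126.7429 = 99.6143.
Competitive Q* = 147.8667, so ΔQ = 21.1238; wedge = 115.4571 − 99.6143 = 15.8428.
Welfare loss = ½ × 21.1238 × 15.8428 = $167.33 thousand.

$167.33 thousand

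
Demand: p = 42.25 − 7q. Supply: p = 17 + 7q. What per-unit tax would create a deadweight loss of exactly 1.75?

7

Competitive equilibrium: 42.25 − 7q = 17 + 7q → q* = 1.8036, p* = 29.625.
A tax t gives Δq = t/14 and wedge t, so DWL = t²/28.
t²/28 = 1.75 → t² = 49 → t = 7.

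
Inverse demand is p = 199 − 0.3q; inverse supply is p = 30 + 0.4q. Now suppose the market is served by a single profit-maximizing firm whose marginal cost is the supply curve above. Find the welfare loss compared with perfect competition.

Competitive equilibrium: 199 − 0.3q = 30 + 0.4q → q* = 241.42857, p* = 126.57143.
Marginal revenue: MR = 199 − 0.6q. Set MR = MC: 199 − 0.6q = 30 + 0.4q → q_m = 169.
Price p_m = 199 − 0.3·169 = 148.3; MC(q_m) = 30 + 0.4·169 = 97.6.
Competitive q* = 241.42857, so Δq = 72.42857; wedge = 148.3 − 97.6 = 50.7.
DWL = ½ × 72.42857 × 50.7 = 1836.06.

1836.06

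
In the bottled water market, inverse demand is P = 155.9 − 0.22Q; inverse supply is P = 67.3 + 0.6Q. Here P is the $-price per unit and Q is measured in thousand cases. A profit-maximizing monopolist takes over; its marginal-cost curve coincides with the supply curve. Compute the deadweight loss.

Competitive equilibrium: 155.9 − 0.22Q = 67.3 + 0.6Q → Q* = 108.0488, P* = 132.1293.
Marginal revenue: MR = 155.9 − 0.44Q. Set MR = MC: 155.9 − 0.44Q = 67.3 + 0.6Q → Q_m = 85.1923.
Price P_m = 155.9 − 0.22·85.1923 = 137.1577; MC(Q_m) = 67.3 + 0.6·85.1923 = 118.4154.
Competitive Q* = 108.0488, so ΔQ = 22.8565; wedge = 137.1577 − 118.4154 = 18.7423.
The triangle = ½ × 22.8565 × 18.7423 = $214.19 thousand.

$214.19 thousand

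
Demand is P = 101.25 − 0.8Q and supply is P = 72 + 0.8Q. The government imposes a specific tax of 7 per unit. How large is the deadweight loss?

15.31

Competitive equilibrium: 101.25 − 0.8Q = 72 + 0.8Q → Q* = 18.2813, P* = 86.625.
With the tax, the buyer price exceeds the seller price by 7: (101.25 − 0.8Q) − (72 + 0.8Q) = 7 → Q' = 13.9063.
ΔQ = 18.2813 − 13.9063 = 4.375; the wedge equals the tax, 7.
DWL = ½ × 4.375 × 7 = 15.31.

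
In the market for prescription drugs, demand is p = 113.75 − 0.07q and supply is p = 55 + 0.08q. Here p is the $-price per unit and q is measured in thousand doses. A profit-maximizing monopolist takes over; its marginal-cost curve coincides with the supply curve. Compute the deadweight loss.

$1164.78 thousand

Competitive equilibrium: 113.75 − 0.07q = 55 + 0.08q → q* = 391.6667, p* = 86.3333.
Marginal revenue: MR = 113.75 − 0.14q. Set MR = MC: 113.75 − 0.14q = 55 + 0.08q → q_m = 267.0455.
Price p_m = 113.75 − 0.07·267.0455 = 95.0568; MC(q_m) = 55 + 0.08·267.0455 = 76.3636.
Competitive q* = 391.6667, so Δq = 124.6212; wedge = 95.0568 − 76.3636 = 18.6932.
Welfare loss = ½ × 124.6212 × 18.6932 = $1164.78 thousand.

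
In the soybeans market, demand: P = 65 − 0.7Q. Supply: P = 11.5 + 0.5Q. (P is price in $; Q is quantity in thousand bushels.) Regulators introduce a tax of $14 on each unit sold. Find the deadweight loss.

Competitive equilibrium: 65 − 0.7Q = 11.5 + 0.5Q → Q* = 44.5833, P* = 33.7917.
With the tax, the buyer price exceeds the seller price by 14: (65 − 0.7Q) − (11.5 + 0.5Q) = 14 → Q' = 32.9167.
ΔQ = 44.5833 − 32.9167 = 11.6666; the wedge equals the tax, 14.
Deadweight loss = ½ × 11.6666 × 14 = $81.67 thousand.

$81.67 thousand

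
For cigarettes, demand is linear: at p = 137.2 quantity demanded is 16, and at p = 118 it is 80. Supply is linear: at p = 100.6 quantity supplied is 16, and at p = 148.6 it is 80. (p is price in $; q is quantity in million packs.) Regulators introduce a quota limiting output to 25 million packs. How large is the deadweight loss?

Demand slope = (118 − 137.2)/(80 − 16) = −0.3, so p = 142 − 0.3q.
Supply slope = (148.6 − 100.6)/(80 − 16) = 0.75, so p = 88.6 + 0.75q.
Competitive equilibrium: 142 − 0.3q = 88.6 + 0.75q → q* = 50.8571, p* = 126.7429.
At q = 25: demand price = 142 − 0.3·25 = 134.5; supply price = 88.6 + 0.75·25 = 107.35.
Δq = 50.8571 − 25 = 25.8571; wedge = 134.5 − 107.35 = 27.15.
The triangle = ½ × 25.8571 × 27.15 = $351.01 million.

$351.01 million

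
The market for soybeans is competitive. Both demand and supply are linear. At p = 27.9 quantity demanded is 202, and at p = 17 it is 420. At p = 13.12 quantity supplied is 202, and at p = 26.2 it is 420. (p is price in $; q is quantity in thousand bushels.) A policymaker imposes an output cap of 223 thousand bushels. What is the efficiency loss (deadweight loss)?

$706.82 thousand

Demand slope = (17 − 27.9)/(420 − 202) = −0.05, so p = 38 − 0.05q.
Supply slope = (26.2 − 13.12)/(420 − 202) = 0.06, so p = 1 + 0.06q.
Competitive equilibrium: 38 − 0.05q = 1 + 0.06q → q* = 336.3636, p* = 21.1818.
At q = 223: demand price = 38 − 0.05·223 = 26.85; supply price = 1 + 0.06·223 = 14.38.
Δq = 336.3636 − 223 = 113.3636; wedge = 26.85 − 14.38 = 12.47.
Welfare loss = ½ × 113.3636 × 12.47 = $706.82 thousand.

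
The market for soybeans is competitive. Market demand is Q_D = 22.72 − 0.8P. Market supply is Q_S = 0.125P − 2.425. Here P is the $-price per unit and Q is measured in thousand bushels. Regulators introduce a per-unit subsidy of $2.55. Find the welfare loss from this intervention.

$0.35 thousand

In inverse form: demand P = 28.4 − 1.25Q, supply P = 19.4 + 8Q.
Competitive equilibrium: 28.4 − 1.25Q = 19.4 + 8Q → Q* = 0.973, P* = 27.1838.
The subsidy lowers effective supply by 2.55: P = 16.85 + 8Q.
New quantity: 28.4 − 1.25Q = 16.85 + 8Q → Q' = 1.2486.
Overproduction ΔQ = 1.2486 − 0.973 = 0.2756; wedge = subsidy = 2.55.
The triangle = ½ × 0.2756 × 2.55 = $0.35 thousand.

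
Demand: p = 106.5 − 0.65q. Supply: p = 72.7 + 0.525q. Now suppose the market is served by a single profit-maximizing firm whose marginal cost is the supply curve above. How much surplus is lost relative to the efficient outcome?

61.67

Competitive equilibrium: 106.5 − 0.65q = 72.7 + 0.525q → q* = 28.766, p* = 87.8021.
Marginal revenue: MR = 106.5 − 1.3q. Set MR = MC: 106.5 − 1.3q = 72.7 + 0.525q → q_m = 18.5205.
Price p_m = 106.5 − 0.65·18.5205 = 94.4617; MC(q_m) = 72.7 + 0.525·18.5205 = 82.4233.
Competitive q* = 28.766, so Δq = 10.2455; wedge = 94.4617 − 82.4233 = 12.0384.
DWL = ½ × 10.2455 × 12.0384 = 61.67.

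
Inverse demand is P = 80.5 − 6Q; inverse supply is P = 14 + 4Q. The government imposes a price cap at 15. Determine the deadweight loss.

Competitive equilibrium: 80.5 − 6Q = 14 + 4Q → Q* = 6.65, P* = 40.6.
At the ceiling P = 15, quantity supplied = (15 − 14)/4 = 0.25.
Willingness to pay at Q' = 0.25: 80.5 − 6·0.25 = 79.
ΔQ = 6.65 − 0.25 = 6.4; wedge = 79 − 15 = 64.
Deadweight loss = ½ × 6.4 × 64 = 204.80.

204.80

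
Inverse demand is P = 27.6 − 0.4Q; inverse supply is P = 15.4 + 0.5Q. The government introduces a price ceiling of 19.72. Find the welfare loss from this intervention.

10.87

Competitive equilibrium: 27.6 − 0.4Q = 15.4 + 0.5Q → Q* = 13.5556, P* = 22.1778.
At the ceiling P = 19.72, quantity supplied = (19.72 − 15.4)/0.5 = 8.64.
Willingness to pay at Q' = 8.64: 27.6 − 0.4·8.64 = 24.144.
ΔQ = 13.5556 − 8.64 = 4.9156; wedge = 24.144 − 19.72 = 4.424.
Welfare loss = ½ × 4.9156 × 4.424 = 10.87.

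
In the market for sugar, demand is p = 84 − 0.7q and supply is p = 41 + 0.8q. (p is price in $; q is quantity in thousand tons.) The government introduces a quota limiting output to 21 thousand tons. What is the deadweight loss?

Competitive equilibrium: 84 − 0.7q = 41 + 0.8q → q* = 28.6667, p* = 63.9333.
At q = 21: demand price = 84 − 0.7·21 = 69.3; supply price = 41 + 0.8·21 = 57.8.
Δq = 28.6667 − 21 = 7.6667; wedge = 69.3 − 57.8 = 11.5.
DWL = ½ × 7.6667 × 11.5 = $44.08 thousand.

$44.08 thousand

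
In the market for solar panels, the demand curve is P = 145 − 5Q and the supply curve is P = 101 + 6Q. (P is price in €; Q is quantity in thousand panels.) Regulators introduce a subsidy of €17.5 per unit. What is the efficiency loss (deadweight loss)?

€13.92 thousand

Competitive equilibrium: 145 − 5Q = 101 + 6Q → Q* = 4, P* = 125.
The subsidy lowers effective supply by 17.5: P = 83.5 + 6Q.
New quantity: 145 − 5Q = 83.5 + 6Q → Q' = 5.5909.
Overproduction ΔQ = 5.5909 − 4 = 1.5909; wedge = subsidy = 17.5.
DWL = ½ × 1.5909 × 17.5 = €13.92 thousand.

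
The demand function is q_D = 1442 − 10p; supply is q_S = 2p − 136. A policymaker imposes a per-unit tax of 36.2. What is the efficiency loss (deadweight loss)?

1092.03

In inverse form: demand p = 144.2 − 0.1q, supply p = 68 + 0.5q.
Competitive equilibrium: 144.2 − 0.1q = 68 + 0.5q → q* = 127, p* = 131.5.
With the tax, the buyer price exceeds the seller price by 36.2: (144.2 − 0.1q) − (68 + 0.5q) = 36.2 → q' = 66.6667.
Δq = 127 − 66.6667 = 60.3333; the wedge equals the tax, 36.2.
DWL = ½ × 60.3333 × 36.2 = 1092.03.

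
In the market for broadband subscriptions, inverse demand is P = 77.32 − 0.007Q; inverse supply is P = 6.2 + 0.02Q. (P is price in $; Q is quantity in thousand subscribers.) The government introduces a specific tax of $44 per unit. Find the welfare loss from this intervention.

Competitive equilibrium: 77.32 − 0.007Q = 6.2 + 0.02Q → Q* = 2634.0741, P* = 58.8815.
With the tax, the buyer price exceeds the seller price by 44: (77.32 − 0.007Q) − (6.2 + 0.02Q) = 44 → Q' = 1004.4444.
ΔQ = 2634.0741 − 1004.4444 = 1629.6297; the wedge equals the tax, 44.
DWL = ½ × 1629.6297 × 44 = $35851.85 thousand.

$35851.85 thousand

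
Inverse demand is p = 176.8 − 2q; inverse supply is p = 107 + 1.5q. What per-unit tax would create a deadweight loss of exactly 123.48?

29.4

Competitive equilibrium: 176.8 − 2q = 107 + 1.5q → q* = 19.9429, p* = 136.9143.
A tax t gives Δq = t/3.5 and wedge t, so DWL = t²/7.
t²/7 = 123.48 → t² = 864.36 → t = 29.4.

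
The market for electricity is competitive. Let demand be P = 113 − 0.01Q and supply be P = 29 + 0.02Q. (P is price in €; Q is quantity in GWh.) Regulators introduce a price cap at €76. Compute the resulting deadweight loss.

€3037.50

Competitive equilibrium: 113 − 0.01Q = 29 + 0.02Q → Q* = 2800, P* = 85.
At the ceiling P = 76, quantity supplied = (76 − 29)/0.02 = 2350.
Willingness to pay at Q' = 2350: 113 − 0.01·2350 = 89.5.
ΔQ = 2800 − 2350 = 450; wedge = 89.5 − 76 = 13.5.
Deadweight loss = ½ × 450 × 13.5 = €3037.50.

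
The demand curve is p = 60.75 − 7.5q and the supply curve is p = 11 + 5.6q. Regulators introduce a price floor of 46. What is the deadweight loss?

Competitive equilibrium: 60.75 − 7.5q = 11 + 5.6q → q* = 3.7977, p* = 32.2672.
At the floor p = 46, quantity demanded = (60.75 − 46)/7.5 = 1.9667.
Sellers' marginal cost at q' = 1.9667: 11 + 5.6·1.9667 = 22.0135.
Δq = 3.7977 − 1.9667 = 1.831; wedge = 46 − 22.0135 = 23.9865.
The triangle = ½ × 1.831 × 23.9865 = 21.96.

21.96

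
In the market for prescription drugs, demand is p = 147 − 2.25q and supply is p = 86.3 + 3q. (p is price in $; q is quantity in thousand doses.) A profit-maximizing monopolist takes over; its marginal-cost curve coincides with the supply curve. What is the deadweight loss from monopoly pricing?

Competitive equilibrium: 147 − 2.25q = 86.3 + 3q → q* = 11.5619, p* = 120.9857.
Marginal revenue: MR = 147 − 4.5q. Set MR = MC: 147 − 4.5q = 86.3 + 3q → q_m = 8.0933.
Price p_m = 147 − 2.25·8.0933 = 128.7901; MC(q_m) = 86.3 + 3·8.0933 = 110.5799.
Competitive q* = 11.5619, so Δq = 3.4686; wedge = 128.7901 − 110.5799 = 18.2102.
Welfare loss = ½ × 3.4686 × 18.2102 = $31.58 thousand.

$31.58 thousand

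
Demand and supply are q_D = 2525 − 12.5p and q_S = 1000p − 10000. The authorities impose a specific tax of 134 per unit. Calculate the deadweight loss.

110839.51

In inverse form: demand p = 202 − 0.08q, supply p = 10 + 0.001q.
Competitive equilibrium: 202 − 0.08q = 10 + 0.001q → q* = 2370.3704, p* = 12.3704.
With the tax, the buyer price exceeds the seller price by 134: (202 − 0.08q) − (10 + 0.001q) = 134 → q' = 716.0494.
Δq = 2370.3704 − 716.0494 = 1654.321; the wedge equals the tax, 134.
Welfare loss = ½ × 1654.321 × 134 = 110839.51.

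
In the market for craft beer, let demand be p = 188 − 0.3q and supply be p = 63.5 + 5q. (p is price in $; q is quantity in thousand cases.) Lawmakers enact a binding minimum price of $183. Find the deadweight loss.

Competitive equilibrium: 188 − 0.3q = 63.5 + 5q → q* = 23.4906, p* = 180.9528.
At the floor p = 183, quantity demanded = (188 − 183)/0.3 = 16.6667.
Sellers' marginal cost at q' = 16.6667: 63.5 + 5·16.6667 = 146.8335.
Δq = 23.4906 − 16.6667 = 6.8239; wedge = 183 − 146.8335 = 36.1665.
Deadweight loss = ½ × 6.8239 × 36.1665 = $123.40 thousand.

$123.40 thousand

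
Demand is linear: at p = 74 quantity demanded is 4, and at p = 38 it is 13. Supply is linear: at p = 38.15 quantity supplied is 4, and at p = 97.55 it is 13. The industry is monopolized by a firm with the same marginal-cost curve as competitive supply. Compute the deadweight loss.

Demand slope = (38 − 74)/(13 − 4) = −4, so p = 90 − 4q.
Supply slope = (97.55 − 38.15)/(13 − 4) = 6.6, so p = 11.75 + 6.6q.
Competitive equilibrium: 90 − 4q = 11.75 + 6.6q → q* = 7.3821, p* = 60.4717.
Marginal revenue: MR = 90 − 8q. Set MR = MC: 90 − 8q = 11.75 + 6.6q → q_m = 5.3596.
Price p_m = 90 − 4·5.3596 = 68.5616; MC(q_m) = 11.75 + 6.6·5.3596 = 47.1234.
Competitive q* = 7.3821, so Δq = 2.0225; wedge = 68.5616 − 47.1234 = 21.4382.
DWL = ½ × 2.0225 × 21.4382 = 21.68.

21.68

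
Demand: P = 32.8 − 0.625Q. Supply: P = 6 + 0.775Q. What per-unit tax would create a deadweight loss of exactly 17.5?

7

Competitive equilibrium: 32.8 − 0.625Q = 6 + 0.775Q → Q* = 19.1429, P* = 20.8357.
A tax t gives ΔQ = t/1.4 and wedge t, so DWL = t²/2.8.
t²/2.8 = 17.5 → t² = 49 → t = 7.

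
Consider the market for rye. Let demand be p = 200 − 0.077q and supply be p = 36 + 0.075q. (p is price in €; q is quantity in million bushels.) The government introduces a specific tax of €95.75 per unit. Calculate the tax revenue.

€42993.01 million

Competitive equilibrium: 200 − 0.077q = 36 + 0.075q → q* = 1078.9474, p* = 116.9211.
With the tax, the buyer price exceeds the seller price by 95.75: (200 − 0.077q) − (36 + 0.075q) = 95.75 → q' = 449.0132.
Tax revenue = 95.75 × 449.0132 = €42993.01 million.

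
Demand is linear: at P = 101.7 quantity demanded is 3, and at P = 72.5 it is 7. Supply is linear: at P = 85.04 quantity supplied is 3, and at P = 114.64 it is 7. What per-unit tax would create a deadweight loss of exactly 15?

21

Demand slope = (72.5 − 101.7)/(7 − 3) = −7.3, so P = 123.6 − 7.3Q.
Supply slope = (114.64 − 85.04)/(7 − 3) = 7.4, so P = 62.84 + 7.4Q.
Competitive equilibrium: 123.6 − 7.3Q = 62.84 + 7.4Q → Q* = 4.1333, P* = 93.4267.
A tax t gives ΔQ = t/14.7 and wedge t, so DWL = t²/29.4.
t²/29.4 = 15 → t² = 441 → t = 21.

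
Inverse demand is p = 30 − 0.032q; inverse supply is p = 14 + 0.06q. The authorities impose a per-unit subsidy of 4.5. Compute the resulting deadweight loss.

110.05

Competitive equilibrium: 30 − 0.032q = 14 + 0.06q → q* = 173.913, p* = 24.4348.
The subsidy lowers effective supply by 4.5: p = 9.5 + 0.06q.
New quantity: 30 − 0.032q = 9.5 + 0.06q → q' = 222.8261.
Overproduction Δq = 222.8261 − 173.913 = 48.9131; wedge = subsidy = 4.5.
The triangle = ½ × 48.9131 × 4.5 = 110.05.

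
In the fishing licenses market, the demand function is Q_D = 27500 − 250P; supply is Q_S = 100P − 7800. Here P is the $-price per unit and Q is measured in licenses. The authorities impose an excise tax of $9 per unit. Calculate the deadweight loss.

In inverse form: demand P = 110 − 0.004Q, supply P = 78 + 0.01Q.
Competitive equilibrium: 110 − 0.004Q = 78 + 0.01Q → Q* = 2285.7143, P* = 100.8571.
With the tax, the buyer price exceeds the seller price by 9: (110 − 0.004Q) − (78 + 0.01Q) = 9 → Q' = 1642.8571.
ΔQ = 2285.7143 − 1642.8571 = 642.8572; the wedge equals the tax, 9.
Deadweight loss = ½ × 642.8572 × 9 = $2892.86.

$2892.86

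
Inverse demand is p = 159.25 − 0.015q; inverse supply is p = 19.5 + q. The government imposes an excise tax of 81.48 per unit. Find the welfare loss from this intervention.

3270.44

Competitive equilibrium: 159.25 − 0.015q = 19.5 + q → q* = 137.6847, p* = 157.1847.
With the tax, the buyer price exceeds the seller price by 81.48: (159.25 − 0.015q) − (19.5 + q) = 81.48 → q' = 57.4089.
Δq = 137.6847 − 57.4089 = 80.2758; the wedge equals the tax, 81.48.
Welfare loss = ½ × 80.2758 × 81.48 = 3270.44.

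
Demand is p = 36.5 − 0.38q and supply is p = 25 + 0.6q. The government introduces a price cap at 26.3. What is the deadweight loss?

Competitive equilibrium: 36.5 − 0.38q = 25 + 0.6q → q* = 11.7347, p* = 32.0408.
At the ceiling p = 26.3, quantity supplied = (26.3 − 25)/0.6 = 2.1667.
Willingness to pay at q' = 2.1667: 36.5 − 0.38·2.1667 = 35.6767.
Δq = 11.7347 − 2.1667 = 9.568; wedge = 35.6767 − 26.3 = 9.3767.
DWL = ½ × 9.568 × 9.3767 = 44.86.

44.86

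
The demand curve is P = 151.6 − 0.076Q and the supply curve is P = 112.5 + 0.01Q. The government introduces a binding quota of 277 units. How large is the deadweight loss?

1357.08

Competitive equilibrium: 151.6 − 0.076Q = 112.5 + 0.01Q → Q* = 454.6512, P* = 117.0465.
At Q = 277: demand price = 151.6 − 0.076·277 = 130.548; supply price = 112.5 + 0.01·277 = 115.27.
ΔQ = 454.6512 − 277 = 177.6512; wedge = 130.548 − 115.27 = 15.278.
The triangle = ½ × 177.6512 × 15.278 = 1357.08.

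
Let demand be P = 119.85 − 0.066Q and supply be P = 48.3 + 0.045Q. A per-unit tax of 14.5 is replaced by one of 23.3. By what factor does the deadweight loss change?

Competitive equilibrium: 119.85 − 0.066Q = 48.3 + 0.045Q → Q* = 644.5946, P* = 77.3068.
For a per-unit tax t: ΔQ = t/0.111, so DWL = ½·t·(t/0.111) = t²/0.222.
At t = 14.5: DWL = 947.072. At t = 23.3: DWL = 2445.450.
Ratio = (23.3/14.5)² = 2.582.

2.582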